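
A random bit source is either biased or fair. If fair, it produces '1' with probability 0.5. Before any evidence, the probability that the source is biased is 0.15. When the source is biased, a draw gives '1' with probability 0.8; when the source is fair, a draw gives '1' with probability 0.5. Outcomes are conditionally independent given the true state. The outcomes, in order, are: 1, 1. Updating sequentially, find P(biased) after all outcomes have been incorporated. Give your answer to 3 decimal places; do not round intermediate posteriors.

0.311

Each posterior becomes the prior for the next update.
After '1': P(biased) = 0.8·0.1500 / (0.8·0.1500 + 0.5·0.8500) ≈ 0.2202
After '1': P(biased) = 0.8·0.2202 / (0.8·0.2202 + 0.5·0.7798) ≈ 0.3112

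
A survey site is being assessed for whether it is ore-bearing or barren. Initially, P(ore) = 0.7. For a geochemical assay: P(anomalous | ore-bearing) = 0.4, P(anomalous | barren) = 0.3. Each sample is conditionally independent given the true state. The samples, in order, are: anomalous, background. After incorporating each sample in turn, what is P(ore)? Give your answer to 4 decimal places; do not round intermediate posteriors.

0.7273

Apply Bayes' rule sequentially, carrying P(ore) forward.
After 'anomalous': P(ore) = 0.4·0.7000 / (0.4·0.7000 + 0.3·0.3000) ≈ 0.7568
After 'background': P(ore) = 0.6·0.7568 / (0.6·0.7568 + 0.7·0.2432) ≈ 0.7273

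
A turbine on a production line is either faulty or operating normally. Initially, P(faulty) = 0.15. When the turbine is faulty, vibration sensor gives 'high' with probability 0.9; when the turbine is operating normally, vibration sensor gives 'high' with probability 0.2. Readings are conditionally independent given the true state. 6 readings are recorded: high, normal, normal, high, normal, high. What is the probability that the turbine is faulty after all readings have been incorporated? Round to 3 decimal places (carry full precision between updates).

0.030

Each posterior becomes the prior for the next update.
After 'high': P(faulty) = 0.9·0.1500 / (0.9·0.1500 + 0.2·0.8500) ≈ 0.4426
After 'normal': P(faulty) = 0.1·0.4426 / (0.1·0.4426 + 0.8·0.5574) ≈ 0.0903
After 'normal': P(faulty) = 0.1·0.0903 / (0.1·0.0903 + 0.8·0.9097) ≈ 0.0123
After 'high': P(faulty) = 0.9·0.0123 / (0.9·0.0123 + 0.2·0.9877) ≈ 0.0529
After 'normal': P(faulty) = 0.1·0.0529 / (0.1·0.0529 + 0.8·0.9471) ≈ 0.0069
After 'high': P(faulty) = 0.9·0.0069 / (0.9·0.0069 + 0.2·0.9931) ≈ 0.0305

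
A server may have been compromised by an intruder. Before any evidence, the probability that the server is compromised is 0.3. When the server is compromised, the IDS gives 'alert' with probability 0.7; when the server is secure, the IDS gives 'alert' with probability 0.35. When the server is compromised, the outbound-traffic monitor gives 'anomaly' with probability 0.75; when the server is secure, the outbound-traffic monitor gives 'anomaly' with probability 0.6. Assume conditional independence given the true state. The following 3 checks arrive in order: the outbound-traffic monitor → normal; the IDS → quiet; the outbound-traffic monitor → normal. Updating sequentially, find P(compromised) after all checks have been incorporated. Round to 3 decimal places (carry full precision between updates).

Each posterior becomes the prior for the next update.
After the outbound-traffic monitor='normal': P(compromised) = 0.25·0.3000 / (0.25·0.3000 + 0.4·0.7000) ≈ 0.2113
After the IDS='quiet': P(compromised) = 0.3·0.2113 / (0.3·0.2113 + 0.65·0.7887) ≈ 0.1100
After the outbound-traffic monitor='normal': P(compromised) = 0.25·0.1100 / (0.25·0.1100 + 0.4·0.8900) ≈ 0.0717

0.072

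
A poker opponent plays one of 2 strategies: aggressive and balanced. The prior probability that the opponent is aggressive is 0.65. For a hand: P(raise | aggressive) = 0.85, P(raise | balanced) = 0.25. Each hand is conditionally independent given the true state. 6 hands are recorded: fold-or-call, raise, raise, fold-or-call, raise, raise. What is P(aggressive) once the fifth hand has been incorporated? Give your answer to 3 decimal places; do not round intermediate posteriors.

After 'fold-or-call': P(aggressive) = 0.15·0.6500 / (0.15·0.6500 + 0.75·0.3500) ≈ 0.2708
After 'raise': P(aggressive) = 0.85·0.2708 / (0.85·0.2708 + 0.25·0.7292) ≈ 0.5581
After 'raise': P(aggressive) = 0.85·0.5581 / (0.85·0.5581 + 0.25·0.4419) ≈ 0.8111
After 'fold-or-call': P(aggressive) = 0.15·0.8111 / (0.15·0.8111 + 0.75·0.1889) ≈ 0.4620
After 'raise': P(aggressive) = 0.85·0.4620 / (0.85·0.4620 + 0.25·0.5380) ≈ 0.7449

0.745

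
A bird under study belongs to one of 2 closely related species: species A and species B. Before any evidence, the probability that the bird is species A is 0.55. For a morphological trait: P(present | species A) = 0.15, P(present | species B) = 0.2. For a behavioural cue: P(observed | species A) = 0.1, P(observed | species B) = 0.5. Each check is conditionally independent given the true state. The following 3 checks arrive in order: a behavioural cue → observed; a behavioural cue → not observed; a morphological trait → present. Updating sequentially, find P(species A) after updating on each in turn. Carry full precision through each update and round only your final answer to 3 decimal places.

0.248

After a behavioural cue='observed': P(species A) = 0.1·0.5500 / (0.1·0.5500 + 0.5·0.4500) ≈ 0.1964
After a behavioural cue='not observed': P(species A) = 0.9·0.1964 / (0.9·0.1964 + 0.5·0.8036) ≈ 0.3056
After a morphological trait='present': P(species A) = 0.15·0.3056 / (0.15·0.3056 + 0.2·0.6944) ≈ 0.2481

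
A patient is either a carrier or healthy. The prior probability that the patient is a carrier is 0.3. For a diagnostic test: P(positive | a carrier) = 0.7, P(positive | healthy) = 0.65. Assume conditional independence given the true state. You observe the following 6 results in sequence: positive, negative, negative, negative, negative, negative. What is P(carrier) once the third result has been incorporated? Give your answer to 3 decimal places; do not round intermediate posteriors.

After 'positive': P(carrier) = 0.7·0.3000 / (0.7·0.3000 + 0.65·0.7000) ≈ 0.3158
After 'negative': P(carrier) = 0.3·0.3158 / (0.3·0.3158 + 0.35·0.6842) ≈ 0.2835
After 'negative': P(carrier) = 0.3·0.2835 / (0.3·0.2835 + 0.35·0.7165) ≈ 0.2532

0.253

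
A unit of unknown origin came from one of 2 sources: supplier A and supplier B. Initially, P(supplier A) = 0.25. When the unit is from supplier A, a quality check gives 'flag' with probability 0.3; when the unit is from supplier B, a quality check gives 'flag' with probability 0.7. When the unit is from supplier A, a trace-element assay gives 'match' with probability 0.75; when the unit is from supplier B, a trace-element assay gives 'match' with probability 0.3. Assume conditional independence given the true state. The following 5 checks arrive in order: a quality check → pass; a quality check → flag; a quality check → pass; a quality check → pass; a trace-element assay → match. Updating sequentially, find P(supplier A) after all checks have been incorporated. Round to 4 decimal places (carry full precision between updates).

After a quality check='pass': P(supplier A) = 0.7·0.2500 / (0.7·0.2500 + 0.3·0.7500) ≈ 0.4375
After a quality check='flag': P(supplier A) = 0.3·0.4375 / (0.3·0.4375 + 0.7·0.5625) ≈ 0.2500
After a quality check='pass': P(supplier A) = 0.7·0.2500 / (0.7·0.2500 + 0.3·0.7500) ≈ 0.4375
After a quality check='pass': P(supplier A) = 0.7·0.4375 / (0.7·0.4375 + 0.3·0.5625) ≈ 0.6447
After a trace-element assay='match': P(supplier A) = 0.75·0.6447 / (0.75·0.6447 + 0.3·0.3553) ≈ 0.8194

0.8194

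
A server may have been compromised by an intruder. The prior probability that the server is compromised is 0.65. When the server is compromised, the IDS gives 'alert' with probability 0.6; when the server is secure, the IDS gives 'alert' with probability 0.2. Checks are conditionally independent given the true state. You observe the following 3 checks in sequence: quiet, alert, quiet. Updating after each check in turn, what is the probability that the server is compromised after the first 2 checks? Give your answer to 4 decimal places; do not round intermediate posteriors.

After 'quiet': P(compromised) = 0.4·0.6500 / (0.4·0.6500 + 0.8·0.3500) ≈ 0.4815
After 'alert': P(compromised) = 0.6·0.4815 / (0.6·0.4815 + 0.2·0.5185) ≈ 0.7358

0.7358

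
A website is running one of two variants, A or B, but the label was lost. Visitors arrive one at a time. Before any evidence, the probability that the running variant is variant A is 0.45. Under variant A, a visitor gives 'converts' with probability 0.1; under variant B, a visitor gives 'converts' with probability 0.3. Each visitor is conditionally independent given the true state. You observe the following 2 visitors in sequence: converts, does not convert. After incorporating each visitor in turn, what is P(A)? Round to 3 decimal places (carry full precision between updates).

After 'converts': P(A) = 0.1·0.4500 / (0.1·0.4500 + 0.3·0.5500) ≈ 0.2143
After 'does not convert': P(A) = 0.9·0.2143 / (0.9·0.2143 + 0.7·0.7857) ≈ 0.2596

0.260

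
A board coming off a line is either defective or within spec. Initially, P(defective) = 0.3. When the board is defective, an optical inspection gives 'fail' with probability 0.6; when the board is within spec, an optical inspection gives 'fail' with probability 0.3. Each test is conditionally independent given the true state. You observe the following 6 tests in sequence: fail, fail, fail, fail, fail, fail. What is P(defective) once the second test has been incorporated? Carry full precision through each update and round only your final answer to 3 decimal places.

0.632

After 'fail': P(defective) = 0.6·0.3000 / (0.6·0.3000 + 0.3·0.7000) ≈ 0.4615
After 'fail': P(defective) = 0.6·0.4615 / (0.6·0.4615 + 0.3·0.5385) ≈ 0.6316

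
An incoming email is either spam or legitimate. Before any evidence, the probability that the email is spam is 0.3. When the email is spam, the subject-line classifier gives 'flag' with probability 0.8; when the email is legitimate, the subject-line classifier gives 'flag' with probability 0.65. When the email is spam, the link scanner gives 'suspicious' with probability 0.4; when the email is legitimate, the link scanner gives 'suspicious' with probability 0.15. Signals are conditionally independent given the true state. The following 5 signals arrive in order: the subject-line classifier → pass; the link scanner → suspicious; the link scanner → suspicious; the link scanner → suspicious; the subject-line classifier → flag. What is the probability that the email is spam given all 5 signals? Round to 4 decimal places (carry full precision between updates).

0.8511

Each posterior becomes the prior for the next update.
After the subject-line classifier='pass': P(spam) = 0.2·0.3000 / (0.2·0.3000 + 0.35·0.7000) ≈ 0.1967
After the link scanner='suspicious': P(spam) = 0.4·0.1967 / (0.4·0.1967 + 0.15·0.8033) ≈ 0.3951
After the link scanner='suspicious': P(spam) = 0.4·0.3951 / (0.4·0.3951 + 0.15·0.6049) ≈ 0.6352
After the link scanner='suspicious': P(spam) = 0.4·0.6352 / (0.4·0.6352 + 0.15·0.3648) ≈ 0.8228
After the subject-line classifier='flag': P(spam) = 0.8·0.8228 / (0.8·0.8228 + 0.65·0.1772) ≈ 0.8511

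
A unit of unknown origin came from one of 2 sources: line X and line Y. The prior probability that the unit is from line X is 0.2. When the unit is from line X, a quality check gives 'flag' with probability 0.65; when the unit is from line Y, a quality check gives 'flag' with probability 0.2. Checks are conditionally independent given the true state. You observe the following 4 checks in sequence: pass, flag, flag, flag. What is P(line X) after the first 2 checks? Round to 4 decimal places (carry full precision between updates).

0.2622

After 'pass': P(line X) = 0.35·0.2000 / (0.35·0.2000 + 0.8·0.8000) ≈ 0.0986
After 'flag': P(line X) = 0.65·0.0986 / (0.65·0.0986 + 0.2·0.9014) ≈ 0.2622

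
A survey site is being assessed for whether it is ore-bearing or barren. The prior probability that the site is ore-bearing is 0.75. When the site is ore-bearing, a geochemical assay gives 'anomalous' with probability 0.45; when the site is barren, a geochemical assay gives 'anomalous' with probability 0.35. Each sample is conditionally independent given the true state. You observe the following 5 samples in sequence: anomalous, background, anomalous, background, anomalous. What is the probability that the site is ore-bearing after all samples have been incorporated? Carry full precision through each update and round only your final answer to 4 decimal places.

After 'anomalous': P(ore) = 0.45·0.7500 / (0.45·0.7500 + 0.35·0.2500) ≈ 0.7941
After 'background': P(ore) = 0.55·0.7941 / (0.55·0.7941 + 0.65·0.2059) ≈ 0.7655
After 'anomalous': P(ore) = 0.45·0.7655 / (0.45·0.7655 + 0.35·0.2345) ≈ 0.8076
After 'background': P(ore) = 0.55·0.8076 / (0.55·0.8076 + 0.65·0.1924) ≈ 0.7803
After 'anomalous': P(ore) = 0.45·0.7803 / (0.45·0.7803 + 0.35·0.2197) ≈ 0.8203

0.8203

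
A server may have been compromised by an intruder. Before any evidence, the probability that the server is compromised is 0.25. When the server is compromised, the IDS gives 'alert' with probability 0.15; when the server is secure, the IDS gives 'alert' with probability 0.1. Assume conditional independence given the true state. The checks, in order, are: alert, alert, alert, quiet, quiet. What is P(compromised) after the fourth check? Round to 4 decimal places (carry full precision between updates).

0.5152

After 'alert': P(compromised) = 0.15·0.2500 / (0.15·0.2500 + 0.1·0.7500) ≈ 0.3333
After 'alert': P(compromised) = 0.15·0.3333 / (0.15·0.3333 + 0.1·0.6667) ≈ 0.4286
After 'alert': P(compromised) = 0.15·0.4286 / (0.15·0.4286 + 0.1·0.5714) ≈ 0.5294
After 'quiet': P(compromised) = 0.85·0.5294 / (0.85·0.5294 + 0.9·0.4706) ≈ 0.5152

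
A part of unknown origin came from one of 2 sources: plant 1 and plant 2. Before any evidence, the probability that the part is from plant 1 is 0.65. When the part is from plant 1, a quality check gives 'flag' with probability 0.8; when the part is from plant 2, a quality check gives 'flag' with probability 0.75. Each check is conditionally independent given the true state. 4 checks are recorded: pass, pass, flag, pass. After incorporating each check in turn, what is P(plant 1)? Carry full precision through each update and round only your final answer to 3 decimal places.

After 'pass': P(plant 1) = 0.2·0.6500 / (0.2·0.6500 + 0.25·0.3500) ≈ 0.5977
After 'pass': P(plant 1) = 0.2·0.5977 / (0.2·0.5977 + 0.25·0.4023) ≈ 0.5431
After 'flag': P(plant 1) = 0.8·0.5431 / (0.8·0.5431 + 0.75·0.4569) ≈ 0.5590
After 'pass': P(plant 1) = 0.2·0.5590 / (0.2·0.5590 + 0.25·0.4410) ≈ 0.5035

0.504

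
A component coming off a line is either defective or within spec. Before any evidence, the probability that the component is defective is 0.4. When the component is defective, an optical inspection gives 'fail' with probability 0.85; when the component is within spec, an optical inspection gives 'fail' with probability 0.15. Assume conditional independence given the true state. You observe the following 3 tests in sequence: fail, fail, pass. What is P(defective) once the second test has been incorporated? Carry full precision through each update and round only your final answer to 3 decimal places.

After 'fail': P(defective) = 0.85·0.4000 / (0.85·0.4000 + 0.15·0.6000) ≈ 0.7907
After 'fail': P(defective) = 0.85·0.7907 / (0.85·0.7907 + 0.15·0.2093) ≈ 0.9554

0.955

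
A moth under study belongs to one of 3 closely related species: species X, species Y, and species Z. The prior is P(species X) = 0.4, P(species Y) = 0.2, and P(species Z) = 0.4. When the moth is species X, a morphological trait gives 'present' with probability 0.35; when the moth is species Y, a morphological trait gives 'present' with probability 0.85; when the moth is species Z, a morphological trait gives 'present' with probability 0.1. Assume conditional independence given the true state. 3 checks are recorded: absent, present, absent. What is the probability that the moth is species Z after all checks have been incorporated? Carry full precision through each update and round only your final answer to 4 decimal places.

0.3397

After 'absent': normaliser = 0.65·0.4000 + 0.15·0.2000 + 0.9·0.4000; P(species X) ≈ 0.4000, P(species Y) ≈ 0.0462, P(species Z) ≈ 0.5538
After 'present': normaliser = 0.35·0.4000 + 0.85·0.0462 + 0.1·0.5538; P(species X) ≈ 0.5967, P(species Y) ≈ 0.1672, P(species Z) ≈ 0.2361
After 'absent': normaliser = 0.65·0.5967 + 0.15·0.1672 + 0.9·0.2361; P(species X) ≈ 0.6202, P(species Y) ≈ 0.0401, P(species Z) ≈ 0.3397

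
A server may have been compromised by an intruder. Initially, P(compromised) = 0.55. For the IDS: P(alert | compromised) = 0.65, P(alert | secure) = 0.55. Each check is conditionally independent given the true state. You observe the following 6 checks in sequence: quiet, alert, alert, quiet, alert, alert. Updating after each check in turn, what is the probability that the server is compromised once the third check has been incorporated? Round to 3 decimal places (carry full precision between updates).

0.570

After 'quiet': P(compromised) = 0.35·0.5500 / (0.35·0.5500 + 0.45·0.4500) ≈ 0.4873
After 'alert': P(compromised) = 0.65·0.4873 / (0.65·0.4873 + 0.55·0.5127) ≈ 0.5291
After 'alert': P(compromised) = 0.65·0.5291 / (0.65·0.5291 + 0.55·0.4709) ≈ 0.5704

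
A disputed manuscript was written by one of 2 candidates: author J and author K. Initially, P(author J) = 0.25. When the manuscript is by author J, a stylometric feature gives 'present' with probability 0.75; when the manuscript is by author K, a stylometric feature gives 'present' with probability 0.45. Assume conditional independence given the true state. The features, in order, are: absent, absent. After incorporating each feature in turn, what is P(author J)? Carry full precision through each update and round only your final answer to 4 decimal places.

After 'absent': P(author J) = 0.25·0.2500 / (0.25·0.2500 + 0.55·0.7500) ≈ 0.1316
After 'absent': P(author J) = 0.25·0.1316 / (0.25·0.1316 + 0.55·0.8684) ≈ 0.0644

0.0644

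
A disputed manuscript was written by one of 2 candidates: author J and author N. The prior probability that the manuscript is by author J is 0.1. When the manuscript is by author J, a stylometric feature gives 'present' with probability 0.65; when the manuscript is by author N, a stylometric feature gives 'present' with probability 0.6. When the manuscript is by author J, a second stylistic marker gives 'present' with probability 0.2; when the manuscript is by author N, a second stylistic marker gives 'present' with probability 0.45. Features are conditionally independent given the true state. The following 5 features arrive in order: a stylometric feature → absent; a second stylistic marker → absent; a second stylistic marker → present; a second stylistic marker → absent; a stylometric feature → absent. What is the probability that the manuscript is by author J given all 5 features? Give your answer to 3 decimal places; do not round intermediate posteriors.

Each posterior becomes the prior for the next update.
After a stylometric feature='absent': P(author J) = 0.35·0.1000 / (0.35·0.1000 + 0.4·0.9000) ≈ 0.0886
After a second stylistic marker='absent': P(author J) = 0.8·0.0886 / (0.8·0.0886 + 0.55·0.9114) ≈ 0.1239
After a second stylistic marker='present': P(author J) = 0.2·0.1239 / (0.2·0.1239 + 0.45·0.8761) ≈ 0.0591
After a second stylistic marker='absent': P(author J) = 0.8·0.0591 / (0.8·0.0591 + 0.55·0.9409) ≈ 0.0838
After a stylometric feature='absent': P(author J) = 0.35·0.0838 / (0.35·0.0838 + 0.4·0.9162) ≈ 0.0741

0.074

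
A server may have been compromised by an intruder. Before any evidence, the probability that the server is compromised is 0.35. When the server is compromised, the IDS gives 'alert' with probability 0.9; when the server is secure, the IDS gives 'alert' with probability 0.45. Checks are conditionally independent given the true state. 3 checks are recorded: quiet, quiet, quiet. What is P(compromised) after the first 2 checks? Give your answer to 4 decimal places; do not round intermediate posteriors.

0.0175

Each posterior becomes the prior for the next update.
After 'quiet': P(compromised) = 0.1·0.3500 / (0.1·0.3500 + 0.55·0.6500) ≈ 0.0892
After 'quiet': P(compromised) = 0.1·0.0892 / (0.1·0.0892 + 0.55·0.9108) ≈ 0.0175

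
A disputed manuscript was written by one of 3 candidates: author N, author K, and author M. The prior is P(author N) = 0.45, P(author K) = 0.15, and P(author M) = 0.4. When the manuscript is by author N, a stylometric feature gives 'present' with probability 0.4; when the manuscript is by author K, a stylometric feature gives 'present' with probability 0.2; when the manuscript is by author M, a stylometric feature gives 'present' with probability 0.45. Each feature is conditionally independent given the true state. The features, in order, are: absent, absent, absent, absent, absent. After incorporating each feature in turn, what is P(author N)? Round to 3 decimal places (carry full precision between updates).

After 'absent': normaliser = 0.6·0.4500 + 0.8·0.1500 + 0.55·0.4000; P(author N) ≈ 0.4426, P(author K) ≈ 0.1967, P(author M) ≈ 0.3607
After 'absent': normaliser = 0.6·0.4426 + 0.8·0.1967 + 0.55·0.3607; P(author N) ≈ 0.4274, P(author K) ≈ 0.2533, P(author M) ≈ 0.3193
After 'absent': normaliser = 0.6·0.4274 + 0.8·0.2533 + 0.55·0.3193; P(author N) ≈ 0.4041, P(author K) ≈ 0.3193, P(author M) ≈ 0.2767
After 'absent': normaliser = 0.6·0.4041 + 0.8·0.3193 + 0.55·0.2767; P(author N) ≈ 0.3730, P(author K) ≈ 0.3929, P(author M) ≈ 0.2341
After 'absent': normaliser = 0.6·0.3730 + 0.8·0.3929 + 0.55·0.2341; P(author N) ≈ 0.3356, P(author K) ≈ 0.4714, P(author M) ≈ 0.1931

0.336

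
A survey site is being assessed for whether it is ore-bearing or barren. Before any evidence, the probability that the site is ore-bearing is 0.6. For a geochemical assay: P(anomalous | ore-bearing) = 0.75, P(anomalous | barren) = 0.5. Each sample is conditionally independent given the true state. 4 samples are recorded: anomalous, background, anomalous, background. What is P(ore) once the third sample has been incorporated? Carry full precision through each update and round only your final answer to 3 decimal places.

Each posterior becomes the prior for the next update.
After 'anomalous': P(ore) = 0.75·0.6000 / (0.75·0.6000 + 0.5·0.4000) ≈ 0.6923
After 'background': P(ore) = 0.25·0.6923 / (0.25·0.6923 + 0.5·0.3077) ≈ 0.5294
After 'anomalous': P(ore) = 0.75·0.5294 / (0.75·0.5294 + 0.5·0.4706) ≈ 0.6279

0.628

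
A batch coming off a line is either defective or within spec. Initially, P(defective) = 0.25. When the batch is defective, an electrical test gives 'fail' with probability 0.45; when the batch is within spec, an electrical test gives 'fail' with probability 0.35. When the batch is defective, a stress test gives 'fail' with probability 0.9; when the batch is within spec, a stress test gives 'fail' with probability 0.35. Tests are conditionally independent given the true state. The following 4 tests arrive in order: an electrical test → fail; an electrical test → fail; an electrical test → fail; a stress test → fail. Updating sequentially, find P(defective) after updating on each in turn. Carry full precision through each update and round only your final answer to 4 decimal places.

Apply Bayes' rule sequentially, carrying P(defective) forward.
After an electrical test='fail': P(defective) = 0.45·0.2500 / (0.45·0.2500 + 0.35·0.7500) ≈ 0.3000
After an electrical test='fail': P(defective) = 0.45·0.3000 / (0.45·0.3000 + 0.35·0.7000) ≈ 0.3553
After an electrical test='fail': P(defective) = 0.45·0.3553 / (0.45·0.3553 + 0.35·0.6447) ≈ 0.4147
After a stress test='fail': P(defective) = 0.9·0.4147 / (0.9·0.4147 + 0.35·0.5853) ≈ 0.6456

0.6456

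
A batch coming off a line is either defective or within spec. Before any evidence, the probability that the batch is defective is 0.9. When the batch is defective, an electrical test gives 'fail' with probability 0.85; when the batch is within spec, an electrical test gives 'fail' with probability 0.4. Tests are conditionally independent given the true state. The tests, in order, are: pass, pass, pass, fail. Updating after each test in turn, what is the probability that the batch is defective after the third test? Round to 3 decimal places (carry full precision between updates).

Apply Bayes' rule sequentially, carrying P(defective) forward.
After 'pass': P(defective) = 0.15·0.9000 / (0.15·0.9000 + 0.6·0.1000) ≈ 0.6923
After 'pass': P(defective) = 0.15·0.6923 / (0.15·0.6923 + 0.6·0.3077) ≈ 0.3600
After 'pass': P(defective) = 0.15·0.3600 / (0.15·0.3600 + 0.6·0.6400) ≈ 0.1233

0.123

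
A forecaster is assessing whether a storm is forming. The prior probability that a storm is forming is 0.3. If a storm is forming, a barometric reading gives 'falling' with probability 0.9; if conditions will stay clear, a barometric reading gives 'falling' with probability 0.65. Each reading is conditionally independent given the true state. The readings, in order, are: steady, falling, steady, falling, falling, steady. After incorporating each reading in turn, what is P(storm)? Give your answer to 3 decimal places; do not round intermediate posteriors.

After 'steady': P(storm) = 0.1·0.3000 / (0.1·0.3000 + 0.35·0.7000) ≈ 0.1091
After 'falling': P(storm) = 0.9·0.1091 / (0.9·0.1091 + 0.65·0.8909) ≈ 0.1450
After 'steady': P(storm) = 0.1·0.1450 / (0.1·0.1450 + 0.35·0.8550) ≈ 0.0462
After 'falling': P(storm) = 0.9·0.0462 / (0.9·0.0462 + 0.65·0.9538) ≈ 0.0629
After 'falling': P(storm) = 0.9·0.0629 / (0.9·0.0629 + 0.65·0.9371) ≈ 0.0850
After 'steady': P(storm) = 0.1·0.0850 / (0.1·0.0850 + 0.35·0.9150) ≈ 0.0258

0.026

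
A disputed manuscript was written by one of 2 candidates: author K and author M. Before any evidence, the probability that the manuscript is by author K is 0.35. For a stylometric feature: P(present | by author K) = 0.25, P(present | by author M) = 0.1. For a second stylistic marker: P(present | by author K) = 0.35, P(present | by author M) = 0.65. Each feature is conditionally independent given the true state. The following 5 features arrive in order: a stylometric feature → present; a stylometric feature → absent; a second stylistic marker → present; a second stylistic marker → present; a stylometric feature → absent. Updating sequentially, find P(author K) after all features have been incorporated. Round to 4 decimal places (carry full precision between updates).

After a stylometric feature='present': P(author K) = 0.25·0.3500 / (0.25·0.3500 + 0.1·0.6500) ≈ 0.5738
After a stylometric feature='absent': P(author K) = 0.75·0.5738 / (0.75·0.5738 + 0.9·0.4262) ≈ 0.5287
After a second stylistic marker='present': P(author K) = 0.35·0.5287 / (0.35·0.5287 + 0.65·0.4713) ≈ 0.3766
After a second stylistic marker='present': P(author K) = 0.35·0.3766 / (0.35·0.3766 + 0.65·0.6234) ≈ 0.2454
After a stylometric feature='absent': P(author K) = 0.75·0.2454 / (0.75·0.2454 + 0.9·0.7546) ≈ 0.2132

0.2132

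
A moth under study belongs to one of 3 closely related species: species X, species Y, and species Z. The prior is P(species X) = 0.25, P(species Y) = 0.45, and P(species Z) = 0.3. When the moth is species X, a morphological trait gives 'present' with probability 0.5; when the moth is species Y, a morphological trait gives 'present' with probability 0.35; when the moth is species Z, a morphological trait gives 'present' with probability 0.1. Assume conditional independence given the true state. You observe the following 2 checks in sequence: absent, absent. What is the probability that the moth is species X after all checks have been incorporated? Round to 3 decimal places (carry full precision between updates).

0.126

Each posterior becomes the prior for the next update.
After 'absent': normaliser = 0.5·0.2500 + 0.65·0.4500 + 0.9·0.3000; P(species X) ≈ 0.1818, P(species Y) ≈ 0.4255, P(species Z) ≈ 0.3927
After 'absent': normaliser = 0.5·0.1818 + 0.65·0.4255 + 0.9·0.3927; P(species X) ≈ 0.1261, P(species Y) ≈ 0.3836, P(species Z) ≈ 0.4903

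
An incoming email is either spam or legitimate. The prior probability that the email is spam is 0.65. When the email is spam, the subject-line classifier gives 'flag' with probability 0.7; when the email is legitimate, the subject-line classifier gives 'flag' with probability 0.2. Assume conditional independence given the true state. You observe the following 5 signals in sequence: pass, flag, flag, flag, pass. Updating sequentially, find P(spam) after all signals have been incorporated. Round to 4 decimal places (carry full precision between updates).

0.9180

After 'pass': P(spam) = 0.3·0.6500 / (0.3·0.6500 + 0.8·0.3500) ≈ 0.4105
After 'flag': P(spam) = 0.7·0.4105 / (0.7·0.4105 + 0.2·0.5895) ≈ 0.7091
After 'flag': P(spam) = 0.7·0.7091 / (0.7·0.7091 + 0.2·0.2909) ≈ 0.8951
After 'flag': P(spam) = 0.7·0.8951 / (0.7·0.8951 + 0.2·0.1049) ≈ 0.9676
After 'pass': P(spam) = 0.3·0.9676 / (0.3·0.9676 + 0.8·0.0324) ≈ 0.9180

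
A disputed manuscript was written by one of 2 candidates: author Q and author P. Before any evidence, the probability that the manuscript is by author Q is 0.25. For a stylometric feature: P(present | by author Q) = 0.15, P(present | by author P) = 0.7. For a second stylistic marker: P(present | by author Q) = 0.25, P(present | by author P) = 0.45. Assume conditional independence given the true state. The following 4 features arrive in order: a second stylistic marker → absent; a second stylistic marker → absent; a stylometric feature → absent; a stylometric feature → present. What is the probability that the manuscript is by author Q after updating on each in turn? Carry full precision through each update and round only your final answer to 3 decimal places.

After a second stylistic marker='absent': P(author Q) = 0.75·0.2500 / (0.75·0.2500 + 0.55·0.7500) ≈ 0.3125
After a second stylistic marker='absent': P(author Q) = 0.75·0.3125 / (0.75·0.3125 + 0.55·0.6875) ≈ 0.3827
After a stylometric feature='absent': P(author Q) = 0.85·0.3827 / (0.85·0.3827 + 0.3·0.6173) ≈ 0.6372
After a stylometric feature='present': P(author Q) = 0.15·0.6372 / (0.15·0.6372 + 0.7·0.3628) ≈ 0.2734

0.273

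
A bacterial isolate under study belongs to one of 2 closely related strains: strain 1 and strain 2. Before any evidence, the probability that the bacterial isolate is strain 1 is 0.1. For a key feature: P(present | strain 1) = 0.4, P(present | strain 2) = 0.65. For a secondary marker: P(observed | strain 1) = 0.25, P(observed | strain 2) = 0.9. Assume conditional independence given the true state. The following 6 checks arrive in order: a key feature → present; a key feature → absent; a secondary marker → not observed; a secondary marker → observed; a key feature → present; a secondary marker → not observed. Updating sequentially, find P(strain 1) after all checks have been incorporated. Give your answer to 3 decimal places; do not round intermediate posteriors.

Each posterior becomes the prior for the next update.
After a key feature='present': P(strain 1) = 0.4·0.1000 / (0.4·0.1000 + 0.65·0.9000) ≈ 0.0640
After a key feature='absent': P(strain 1) = 0.6·0.0640 / (0.6·0.0640 + 0.35·0.9360) ≈ 0.1049
After a secondary marker='not observed': P(strain 1) = 0.75·0.1049 / (0.75·0.1049 + 0.1·0.8951) ≈ 0.4678
After a secondary marker='observed': P(strain 1) = 0.25·0.4678 / (0.25·0.4678 + 0.9·0.5322) ≈ 0.1963
After a key feature='present': P(strain 1) = 0.4·0.1963 / (0.4·0.1963 + 0.65·0.8037) ≈ 0.1306
After a secondary marker='not observed': P(strain 1) = 0.75·0.1306 / (0.75·0.1306 + 0.1·0.8694) ≈ 0.5299

0.530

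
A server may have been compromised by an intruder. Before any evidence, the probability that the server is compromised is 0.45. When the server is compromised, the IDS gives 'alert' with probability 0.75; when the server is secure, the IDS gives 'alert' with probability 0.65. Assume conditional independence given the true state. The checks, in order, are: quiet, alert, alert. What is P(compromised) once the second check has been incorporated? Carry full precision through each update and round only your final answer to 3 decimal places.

After 'quiet': P(compromised) = 0.25·0.4500 / (0.25·0.4500 + 0.35·0.5500) ≈ 0.3689
After 'alert': P(compromised) = 0.75·0.3689 / (0.75·0.3689 + 0.65·0.6311) ≈ 0.4027

0.403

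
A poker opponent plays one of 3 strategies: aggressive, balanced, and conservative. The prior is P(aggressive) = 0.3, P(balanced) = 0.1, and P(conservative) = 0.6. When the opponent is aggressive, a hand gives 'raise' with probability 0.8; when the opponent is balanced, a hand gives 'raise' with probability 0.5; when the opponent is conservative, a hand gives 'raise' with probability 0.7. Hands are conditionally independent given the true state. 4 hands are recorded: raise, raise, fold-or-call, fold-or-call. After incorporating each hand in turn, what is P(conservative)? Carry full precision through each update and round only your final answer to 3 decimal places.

0.655

After 'raise': normaliser = 0.8·0.3000 + 0.5·0.1000 + 0.7·0.6000; P(aggressive) ≈ 0.3380, P(balanced) ≈ 0.0704, P(conservative) ≈ 0.5915
After 'raise': normaliser = 0.8·0.3380 + 0.5·0.0704 + 0.7·0.5915; P(aggressive) ≈ 0.3757, P(balanced) ≈ 0.0489, P(conservative) ≈ 0.5753
After 'fold-or-call': normaliser = 0.2·0.3757 + 0.5·0.0489 + 0.3·0.5753; P(aggressive) ≈ 0.2761, P(balanced) ≈ 0.0899, P(conservative) ≈ 0.6341
After 'fold-or-call': normaliser = 0.2·0.2761 + 0.5·0.0899 + 0.3·0.6341; P(aggressive) ≈ 0.1901, P(balanced) ≈ 0.1547, P(conservative) ≈ 0.6551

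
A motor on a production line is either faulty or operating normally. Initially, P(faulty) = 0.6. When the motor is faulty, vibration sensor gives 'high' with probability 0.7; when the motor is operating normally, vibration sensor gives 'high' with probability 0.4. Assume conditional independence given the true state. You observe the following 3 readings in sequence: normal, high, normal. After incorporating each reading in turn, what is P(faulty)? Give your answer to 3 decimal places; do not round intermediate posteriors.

0.396

Each posterior becomes the prior for the next update.
After 'normal': P(faulty) = 0.3·0.6000 / (0.3·0.6000 + 0.6·0.4000) ≈ 0.4286
After 'high': P(faulty) = 0.7·0.4286 / (0.7·0.4286 + 0.4·0.5714) ≈ 0.5676
After 'normal': P(faulty) = 0.3·0.5676 / (0.3·0.5676 + 0.6·0.4324) ≈ 0.3962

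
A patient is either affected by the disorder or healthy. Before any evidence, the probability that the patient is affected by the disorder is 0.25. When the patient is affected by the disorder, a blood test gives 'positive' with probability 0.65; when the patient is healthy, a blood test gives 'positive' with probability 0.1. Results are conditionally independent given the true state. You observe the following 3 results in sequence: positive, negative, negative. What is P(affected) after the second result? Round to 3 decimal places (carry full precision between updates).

After 'positive': P(affected) = 0.65·0.2500 / (0.65·0.2500 + 0.1·0.7500) ≈ 0.6842
After 'negative': P(affected) = 0.35·0.6842 / (0.35·0.6842 + 0.9·0.3158) ≈ 0.4573

0.457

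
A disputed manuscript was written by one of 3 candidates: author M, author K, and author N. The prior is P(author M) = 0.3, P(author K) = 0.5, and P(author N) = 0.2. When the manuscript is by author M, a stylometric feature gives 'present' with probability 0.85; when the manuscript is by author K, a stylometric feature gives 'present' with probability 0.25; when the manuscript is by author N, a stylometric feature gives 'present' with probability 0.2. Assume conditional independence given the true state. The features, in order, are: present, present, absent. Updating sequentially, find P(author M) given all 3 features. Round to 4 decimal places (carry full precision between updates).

0.5215

After 'present': normaliser = 0.85·0.3000 + 0.25·0.5000 + 0.2·0.2000; P(author M) ≈ 0.6071, P(author K) ≈ 0.2976, P(author N) ≈ 0.0952
After 'present': normaliser = 0.85·0.6071 + 0.25·0.2976 + 0.2·0.0952; P(author M) ≈ 0.8467, P(author K) ≈ 0.1221, P(author N) ≈ 0.0312
After 'absent': normaliser = 0.15·0.8467 + 0.75·0.1221 + 0.8·0.0312; P(author M) ≈ 0.5215, P(author K) ≈ 0.3759, P(author N) ≈ 0.1026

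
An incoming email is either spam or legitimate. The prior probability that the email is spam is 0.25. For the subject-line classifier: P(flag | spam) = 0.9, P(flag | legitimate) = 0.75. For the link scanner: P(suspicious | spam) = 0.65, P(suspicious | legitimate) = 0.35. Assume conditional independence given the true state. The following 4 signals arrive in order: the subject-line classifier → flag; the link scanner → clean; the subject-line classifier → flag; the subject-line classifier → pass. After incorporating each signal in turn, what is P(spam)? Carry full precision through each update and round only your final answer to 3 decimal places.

After the subject-line classifier='flag': P(spam) = 0.9·0.2500 / (0.9·0.2500 + 0.75·0.7500) ≈ 0.2857
After the link scanner='clean': P(spam) = 0.35·0.2857 / (0.35·0.2857 + 0.65·0.7143) ≈ 0.1772
After the subject-line classifier='flag': P(spam) = 0.9·0.1772 / (0.9·0.1772 + 0.75·0.8228) ≈ 0.2054
After the subject-line classifier='pass': P(spam) = 0.1·0.2054 / (0.1·0.2054 + 0.25·0.7946) ≈ 0.0937

0.094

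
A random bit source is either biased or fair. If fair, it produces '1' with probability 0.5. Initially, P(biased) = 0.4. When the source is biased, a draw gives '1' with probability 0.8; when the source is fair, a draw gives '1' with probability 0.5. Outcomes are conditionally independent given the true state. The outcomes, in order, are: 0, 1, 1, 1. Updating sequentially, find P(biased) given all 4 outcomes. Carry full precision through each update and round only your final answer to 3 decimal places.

After '0': P(biased) = 0.2·0.4000 / (0.2·0.4000 + 0.5·0.6000) ≈ 0.2105
After '1': P(biased) = 0.8·0.2105 / (0.8·0.2105 + 0.5·0.7895) ≈ 0.2991
After '1': P(biased) = 0.8·0.2991 / (0.8·0.2991 + 0.5·0.7009) ≈ 0.4057
After '1': P(biased) = 0.8·0.4057 / (0.8·0.4057 + 0.5·0.5943) ≈ 0.5220

0.522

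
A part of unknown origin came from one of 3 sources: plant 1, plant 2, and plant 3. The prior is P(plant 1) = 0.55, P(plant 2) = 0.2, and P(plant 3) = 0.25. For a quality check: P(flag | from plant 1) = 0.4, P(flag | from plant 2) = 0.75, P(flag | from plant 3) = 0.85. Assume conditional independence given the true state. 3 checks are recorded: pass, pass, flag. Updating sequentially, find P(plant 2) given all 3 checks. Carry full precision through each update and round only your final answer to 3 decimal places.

0.100

After 'pass': normaliser = 0.6·0.5500 + 0.25·0.2000 + 0.15·0.2500; P(plant 1) ≈ 0.7904, P(plant 2) ≈ 0.1198, P(plant 3) ≈ 0.0898
After 'pass': normaliser = 0.6·0.7904 + 0.25·0.1198 + 0.15·0.0898; P(plant 1) ≈ 0.9161, P(plant 2) ≈ 0.0578, P(plant 3) ≈ 0.0260
After 'flag': normaliser = 0.4·0.9161 + 0.75·0.0578 + 0.85·0.0260; P(plant 1) ≈ 0.8484, P(plant 2) ≈ 0.1004, P(plant 3) ≈ 0.0512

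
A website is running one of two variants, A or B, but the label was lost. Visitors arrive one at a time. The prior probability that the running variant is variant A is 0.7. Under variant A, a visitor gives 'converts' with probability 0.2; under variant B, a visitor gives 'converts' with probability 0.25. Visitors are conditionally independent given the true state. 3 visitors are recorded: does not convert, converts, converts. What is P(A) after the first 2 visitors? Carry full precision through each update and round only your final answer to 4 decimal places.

Each posterior becomes the prior for the next update.
After 'does not convert': P(A) = 0.8·0.7000 / (0.8·0.7000 + 0.75·0.3000) ≈ 0.7134
After 'converts': P(A) = 0.2·0.7134 / (0.2·0.7134 + 0.25·0.2866) ≈ 0.6657

0.6657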